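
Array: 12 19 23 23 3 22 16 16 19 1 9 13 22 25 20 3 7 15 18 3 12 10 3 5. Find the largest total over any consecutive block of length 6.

Window sums for each of the 19 positions:
[12, 19, 23, 23, 3, 22] → sum 102
[19, 23, 23, 3, 22, 16] → sum 106
[23, 23, 3, 22, 16, 16] → sum 103
[23, 3, 22, 16, 16, 19] → sum 99
[3, 22, 16, 16, 19, 1] → sum 77
[22, 16, 16, 19, 1, 9] → sum 83
[16, 16, 19, 1, 9, 13] → sum 74
[16, 19, 1, 9, 13, 22] → sum 80
[19, 1, 9, 13, 22, 25] → sum 89
[1, 9, 13, 22, 25, 20] → sum 90
[9, 13, 22, 25, 20, 3] → sum 92
[13, 22, 25, 20, 3, 7] → sum 90
[22, 25, 20, 3, 7, 15] → sum 92
[25, 20, 3, 7, 15, 18] → sum 88
[20, 3, 7, 15, 18, 3] → sum 66
[3, 7, 15, 18, 3, 12] → sum 58
[7, 15, 18, 3, 12, 10] → sum 65
[15, 18, 3, 12, 10, 3] → sum 61
[18, 3, 12, 10, 3, 5] → sum 51
Largest of these is 106.

106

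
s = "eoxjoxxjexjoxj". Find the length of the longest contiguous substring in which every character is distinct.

4

add e: [e] len 1
add o: [e, o] len 2
add x: [e, o, x] len 3
add j: [e, o, x, j] len 4
add o (repeat o, move left end past it): [x, j, o] len 3
add x (repeat x, move left end past it): [j, o, x] len 3
add x (repeat x, move left end past it): [x] len 1
add j: [x, j] len 2
add e: [x, j, e] len 3
add x (repeat x, move left end past it): [j, e, x] len 3
add j (repeat j, move left end past it): [e, x, j] len 3
add o: [e, x, j, o] len 4
add x (repeat x, move left end past it): [j, o, x] len 3
add j (repeat j, move left end past it): [o, x, j] len 3
Longest all-distinct length: 4.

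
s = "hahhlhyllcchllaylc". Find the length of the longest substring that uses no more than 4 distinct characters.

12

[h] 1 distinct, len 1
[h, a] 2 distinct, len 2
[h, a, h] 2 distinct, len 3
[h, a, h, h] 2 distinct, len 4
[h, a, h, h, l] 3 distinct, len 5
[h, a, h, h, l, h] 3 distinct, len 6
[h, a, h, h, l, h, y] 4 distinct, len 7
[h, a, h, h, l, h, y, l] 4 distinct, len 8
[h, a, h, h, l, h, y, l, l] 4 distinct, len 9
[h, h, l, h, y, l, l, c] 4 distinct, len 8
[h, h, l, h, y, l, l, c, c] 4 distinct, len 9
[h, h, l, h, y, l, l, c, c, h] 4 distinct, len 10
[h, h, l, h, y, l, l, c, c, h, l] 4 distinct, len 11
[h, h, l, h, y, l, l, c, c, h, l, l] 4 distinct, len 12
[l, l, c, c, h, l, l, a] 4 distinct, len 8
[h, l, l, a, y] 4 distinct, len 5
[h, l, l, a, y, l] 4 distinct, len 6
[l, l, a, y, l, c] 4 distinct, len 6
Longest length with ≤4 distinct: 12.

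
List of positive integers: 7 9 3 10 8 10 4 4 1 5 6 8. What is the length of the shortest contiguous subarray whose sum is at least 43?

add 7: running sum 7 < 43
add 9: running sum 16 < 43
add 3: running sum 19 < 43
add 10: running sum 29 < 43
add 8: running sum 37 < 43
end 5: [7, 9, 3, 10, 8, 10] sum 47, len 6
end 6: [9, 3, 10, 8, 10, 4] sum 44, len 6
end 7: [9, 3, 10, 8, 10, 4, 4] sum 48, len 7
end 8: [9, 3, 10, 8, 10, 4, 4, 1] sum 49, len 8
end 9: [3, 10, 8, 10, 4, 4, 1, 5] sum 45, len 8
end 10: [10, 8, 10, 4, 4, 1, 5, 6] sum 48, len 8
end 11: [8, 10, 4, 4, 1, 5, 6, 8] sum 46, len 8
Shortest qualifying length: 6.

6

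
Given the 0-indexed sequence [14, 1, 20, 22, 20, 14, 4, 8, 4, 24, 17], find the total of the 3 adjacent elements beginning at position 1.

43

Elements at indices 1..3: 1, 20, 22
sum(1, 20, 22) = 43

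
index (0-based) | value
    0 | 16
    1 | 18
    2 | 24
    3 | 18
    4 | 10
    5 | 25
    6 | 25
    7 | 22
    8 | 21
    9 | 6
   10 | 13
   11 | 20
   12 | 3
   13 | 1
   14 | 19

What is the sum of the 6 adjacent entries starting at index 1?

120

Elements at indices 1..6: 18, 24, 18, 10, 25, 25
sum(18, 24, 18, 10, 25, 25) = 120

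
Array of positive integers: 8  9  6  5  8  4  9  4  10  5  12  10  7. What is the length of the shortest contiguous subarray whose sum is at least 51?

7

Extend right; whenever the sum reaches 51, record the length and shrink from the left:
add 8: running sum 8 < 51
add 9: running sum 17 < 51
add 6: running sum 23 < 51
add 5: running sum 28 < 51
add 8: running sum 36 < 51
add 4: running sum 40 < 51
add 9: running sum 49 < 51
add 4: shortest ending here [8, 9, 6, 5, 8, 4, 9, 4] sum 53, len 8
add 10: shortest ending here [9, 6, 5, 8, 4, 9, 4, 10] sum 55, len 8
add 5: shortest ending here [6, 5, 8, 4, 9, 4, 10, 5] sum 51, len 8
add 12: shortest ending here [8, 4, 9, 4, 10, 5, 12] sum 52, len 7
add 10: shortest ending here [4, 9, 4, 10, 5, 12, 10] sum 54, len 7
add 7: shortest ending here [9, 4, 10, 5, 12, 10, 7] sum 57, len 7
Shortest qualifying length: 7.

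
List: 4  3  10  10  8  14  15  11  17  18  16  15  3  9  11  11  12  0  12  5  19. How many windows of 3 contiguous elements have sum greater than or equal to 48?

(4, 3, 10) → sum 17
(3, 10, 10) → sum 23
(10, 10, 8) → sum 28
(10, 8, 14) → sum 32
(8, 14, 15) → sum 37
(14, 15, 11) → sum 40
(15, 11, 17) → sum 43
(11, 17, 18) → sum 46
(17, 18, 16) → sum 51  ≥ 48 ✓
(18, 16, 15) → sum 49  ≥ 48 ✓
(16, 15, 3) → sum 34
(15, 3, 9) → sum 27
(3, 9, 11) → sum 23
(9, 11, 11) → sum 31
(11, 11, 12) → sum 34
(11, 12, 0) → sum 23
(12, 0, 12) → sum 24
(0, 12, 5) → sum 17
(12, 5, 19) → sum 36
2 windows satisfy the condition.

2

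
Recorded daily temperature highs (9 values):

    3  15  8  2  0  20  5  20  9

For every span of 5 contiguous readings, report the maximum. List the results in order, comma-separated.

3 15 8 2 0 → max 15
15 8 2 0 20 → max 20
8 2 0 20 5 → max 20
2 0 20 5 20 → max 20
0 20 5 20 9 → max 20

15, 20, 20, 20, 20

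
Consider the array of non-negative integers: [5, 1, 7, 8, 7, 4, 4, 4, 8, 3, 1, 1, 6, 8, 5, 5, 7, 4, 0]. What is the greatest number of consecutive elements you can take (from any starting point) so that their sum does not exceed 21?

→ 5: sum 5, len 1
→ 1: sum 6, len 2
→ 7: sum 13, len 3
→ 8: sum 21, len 4
→ 7 (dropped 5, 1, 7): sum 15, len 2
→ 4: sum 19, len 3
→ 4 (dropped 8): sum 15, len 3
→ 4: sum 19, len 4
→ 8 (dropped 7): sum 20, len 4
→ 3 (dropped 4): sum 19, len 4
→ 1: sum 20, len 5
→ 1: sum 21, len 6
→ 6 (dropped 4, 4): sum 19, len 5
→ 8 (dropped 8): sum 19, len 5
→ 5 (dropped 3): sum 21, len 5
→ 5 (dropped 1, 1, 6): sum 18, len 3
→ 7 (dropped 8): sum 17, len 3
→ 4: sum 21, len 4
→ 0: sum 21, len 5
Longest length seen: 6.

6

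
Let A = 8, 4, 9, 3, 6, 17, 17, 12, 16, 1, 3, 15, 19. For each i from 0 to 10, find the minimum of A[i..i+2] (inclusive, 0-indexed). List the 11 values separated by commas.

8 4 9 → min 4
4 9 3 → min 3
9 3 6 → min 3
3 6 17 → min 3
6 17 17 → min 6
17 17 12 → min 12
17 12 16 → min 12
12 16 1 → min 1
16 1 3 → min 1
1 3 15 → min 1
3 15 19 → min 3

4, 3, 3, 3, 6, 12, 12, 1, 1, 1, 3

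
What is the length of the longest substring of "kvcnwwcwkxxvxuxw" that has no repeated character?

add k: [k] len 1
add v: [k, v] len 2
add c: [k, v, c] len 3
add n: [k, v, c, n] len 4
add w: [k, v, c, n, w] len 5
add w (repeat w, move left end past it): [w] len 1
add c: [w, c] len 2
add w (repeat w, move left end past it): [c, w] len 2
add k: [c, w, k] len 3
add x: [c, w, k, x] len 4
add x (repeat x, move left end past it): [x] len 1
add v: [x, v] len 2
add x (repeat x, move left end past it): [v, x] len 2
add u: [v, x, u] len 3
add x (repeat x, move left end past it): [u, x] len 2
add w: [u, x, w] len 3
Longest all-distinct length: 5.

5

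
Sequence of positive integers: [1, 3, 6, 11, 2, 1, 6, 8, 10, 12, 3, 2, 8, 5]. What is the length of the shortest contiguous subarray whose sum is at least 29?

3

add 1: running sum 1 < 29
add 3: running sum 4 < 29
add 6: running sum 10 < 29
add 11: running sum 21 < 29
add 2: running sum 23 < 29
add 1: running sum 24 < 29
add 6: shortest ending here [3, 6, 11, 2, 1, 6] sum 29, len 6
add 8: shortest ending here [6, 11, 2, 1, 6, 8] sum 34, len 6
add 10: shortest ending here [11, 2, 1, 6, 8, 10] sum 38, len 6
add 12: shortest ending here [8, 10, 12] sum 30, len 3
add 3: shortest ending here [8, 10, 12, 3] sum 33, len 4
add 2: shortest ending here [8, 10, 12, 3, 2] sum 35, len 5
add 8: shortest ending here [10, 12, 3, 2, 8] sum 35, len 5
add 5: shortest ending here [12, 3, 2, 8, 5] sum 30, len 5
Shortest qualifying length: 3.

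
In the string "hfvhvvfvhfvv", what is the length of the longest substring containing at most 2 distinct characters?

Extend right; when distinct count exceeds 2, shrink from the left:
add h: window [h] (1 distinct), len 1
add f: window [h, f] (2 distinct), len 2
add v: window [f, v] (2 distinct), len 2
add h: window [v, h] (2 distinct), len 2
add v: window [v, h, v] (2 distinct), len 3
add v: window [v, h, v, v] (2 distinct), len 4
add f: window [v, v, f] (2 distinct), len 3
add v: window [v, v, f, v] (2 distinct), len 4
add h: window [v, h] (2 distinct), len 2
add f: window [h, f] (2 distinct), len 2
add v: window [f, v] (2 distinct), len 2
add v: window [f, v, v] (2 distinct), len 3
Longest length with ≤2 distinct: 4.

4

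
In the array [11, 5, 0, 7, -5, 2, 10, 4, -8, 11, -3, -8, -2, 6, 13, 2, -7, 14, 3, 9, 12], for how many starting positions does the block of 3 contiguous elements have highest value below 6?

[11, 5, 0] → max 11
[5, 0, 7] → max 7
[0, 7, -5] → max 7
[7, -5, 2] → max 7
[-5, 2, 10] → max 10
[2, 10, 4] → max 10
[10, 4, -8] → max 10
[4, -8, 11] → max 11
[-8, 11, -3] → max 11
[11, -3, -8] → max 11
[-3, -8, -2] → max -2  < 6 ✓
[-8, -2, 6] → max 6
[-2, 6, 13] → max 13
[6, 13, 2] → max 13
[13, 2, -7] → max 13
[2, -7, 14] → max 14
[-7, 14, 3] → max 14
[14, 3, 9] → max 14
[3, 9, 12] → max 12
1 window satisfy the condition.

1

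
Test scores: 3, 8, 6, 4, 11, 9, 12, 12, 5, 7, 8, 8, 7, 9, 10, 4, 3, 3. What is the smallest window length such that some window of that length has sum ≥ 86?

10

Extend right; whenever the sum reaches 86, record the length and shrink from the left:
add 3: running sum 3 < 86
add 8: running sum 11 < 86
add 6: running sum 17 < 86
add 4: running sum 21 < 86
add 11: running sum 32 < 86
add 9: running sum 41 < 86
add 12: running sum 53 < 86
add 12: running sum 65 < 86
add 5: running sum 70 < 86
add 7: running sum 77 < 86
add 8: running sum 85 < 86
end 11: [8, 6, 4, 11, 9, 12, 12, 5, 7, 8, 8] sum 90, len 11
end 12: [6, 4, 11, 9, 12, 12, 5, 7, 8, 8, 7] sum 89, len 11
end 13: [11, 9, 12, 12, 5, 7, 8, 8, 7, 9] sum 88, len 10
end 14: [9, 12, 12, 5, 7, 8, 8, 7, 9, 10] sum 87, len 10
end 15: [9, 12, 12, 5, 7, 8, 8, 7, 9, 10, 4] sum 91, len 11
end 16: [9, 12, 12, 5, 7, 8, 8, 7, 9, 10, 4, 3] sum 94, len 12
end 17: [12, 12, 5, 7, 8, 8, 7, 9, 10, 4, 3, 3] sum 88, len 12
Shortest qualifying length: 10.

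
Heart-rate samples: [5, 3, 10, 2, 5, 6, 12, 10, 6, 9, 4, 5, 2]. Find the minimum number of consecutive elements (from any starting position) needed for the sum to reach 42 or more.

5

add 5: running sum 5 < 42
add 3: running sum 8 < 42
add 10: running sum 18 < 42
add 2: running sum 20 < 42
add 5: running sum 25 < 42
add 6: running sum 31 < 42
add 12: shortest ending here [5, 3, 10, 2, 5, 6, 12] sum 43, len 7
add 10: shortest ending here [10, 2, 5, 6, 12, 10] sum 45, len 6
add 6: shortest ending here [10, 2, 5, 6, 12, 10, 6] sum 51, len 7
add 9: shortest ending here [6, 12, 10, 6, 9] sum 43, len 5
add 4: shortest ending here [6, 12, 10, 6, 9, 4] sum 47, len 6
add 5: shortest ending here [12, 10, 6, 9, 4, 5] sum 46, len 6
add 2: shortest ending here [12, 10, 6, 9, 4, 5, 2] sum 48, len 7
Shortest qualifying length: 5.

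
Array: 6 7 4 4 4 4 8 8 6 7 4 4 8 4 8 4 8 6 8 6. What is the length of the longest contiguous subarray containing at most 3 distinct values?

Extend right; when distinct count exceeds 3, shrink from the left:
[6] 1 distinct, len 1
[6, 7] 2 distinct, len 2
[6, 7, 4] 3 distinct, len 3
[6, 7, 4, 4] 3 distinct, len 4
[6, 7, 4, 4, 4] 3 distinct, len 5
[6, 7, 4, 4, 4, 4] 3 distinct, len 6
[7, 4, 4, 4, 4, 8] 3 distinct, len 6
[7, 4, 4, 4, 4, 8, 8] 3 distinct, len 7
[4, 4, 4, 4, 8, 8, 6] 3 distinct, len 7
[8, 8, 6, 7] 3 distinct, len 4
[6, 7, 4] 3 distinct, len 3
[6, 7, 4, 4] 3 distinct, len 4
[7, 4, 4, 8] 3 distinct, len 4
[7, 4, 4, 8, 4] 3 distinct, len 5
[7, 4, 4, 8, 4, 8] 3 distinct, len 6
[7, 4, 4, 8, 4, 8, 4] 3 distinct, len 7
[7, 4, 4, 8, 4, 8, 4, 8] 3 distinct, len 8
[4, 4, 8, 4, 8, 4, 8, 6] 3 distinct, len 8
[4, 4, 8, 4, 8, 4, 8, 6, 8] 3 distinct, len 9
[4, 4, 8, 4, 8, 4, 8, 6, 8, 6] 3 distinct, len 10
Longest length with ≤3 distinct: 10.

10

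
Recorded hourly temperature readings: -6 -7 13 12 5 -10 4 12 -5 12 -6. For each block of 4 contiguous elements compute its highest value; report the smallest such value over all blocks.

12

Each size-4 window and its max:
[-6, -7, 13, 12] → max 13
[-7, 13, 12, 5] → max 13
[13, 12, 5, -10] → max 13
[12, 5, -10, 4] → max 12
[5, -10, 4, 12] → max 12
[-10, 4, 12, -5] → max 12
[4, 12, -5, 12] → max 12
[12, -5, 12, -6] → max 12
Smallest of these is 12.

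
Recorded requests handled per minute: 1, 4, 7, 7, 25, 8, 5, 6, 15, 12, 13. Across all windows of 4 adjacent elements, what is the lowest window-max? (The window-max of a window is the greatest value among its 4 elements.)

1 4 7 7 → max 7
4 7 7 25 → max 25
7 7 25 8 → max 25
7 25 8 5 → max 25
25 8 5 6 → max 25
8 5 6 15 → max 15
5 6 15 12 → max 15
6 15 12 13 → max 15
Lowest of these is 7.

7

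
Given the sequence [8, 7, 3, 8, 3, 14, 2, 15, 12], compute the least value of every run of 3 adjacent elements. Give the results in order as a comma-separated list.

[8, 7, 3] → min 3
[7, 3, 8] → min 3
[3, 8, 3] → min 3
[8, 3, 14] → min 3
[3, 14, 2] → min 2
[14, 2, 15] → min 2
[2, 15, 12] → min 2

3, 3, 3, 3, 2, 2, 2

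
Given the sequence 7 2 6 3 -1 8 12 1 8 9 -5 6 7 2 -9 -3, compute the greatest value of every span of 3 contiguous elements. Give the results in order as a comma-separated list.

(7, 2, 6) → max 7
(2, 6, 3) → max 6
(6, 3, -1) → max 6
(3, -1, 8) → max 8
(-1, 8, 12) → max 12
(8, 12, 1) → max 12
(12, 1, 8) → max 12
(1, 8, 9) → max 9
(8, 9, -5) → max 9
(9, -5, 6) → max 9
(-5, 6, 7) → max 7
(6, 7, 2) → max 7
(7, 2, -9) → max 7
(2, -9, -3) → max 2

7, 6, 6, 8, 12, 12, 12, 9, 9, 9, 7, 7, 7, 2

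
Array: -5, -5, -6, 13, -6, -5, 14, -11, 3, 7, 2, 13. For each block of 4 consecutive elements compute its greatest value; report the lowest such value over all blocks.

7

[-5, -5, -6, 13] → max 13
[-5, -6, 13, -6] → max 13
[-6, 13, -6, -5] → max 13
[13, -6, -5, 14] → max 14
[-6, -5, 14, -11] → max 14
[-5, 14, -11, 3] → max 14
[14, -11, 3, 7] → max 14
[-11, 3, 7, 2] → max 7
[3, 7, 2, 13] → max 13
Lowest of these is 7.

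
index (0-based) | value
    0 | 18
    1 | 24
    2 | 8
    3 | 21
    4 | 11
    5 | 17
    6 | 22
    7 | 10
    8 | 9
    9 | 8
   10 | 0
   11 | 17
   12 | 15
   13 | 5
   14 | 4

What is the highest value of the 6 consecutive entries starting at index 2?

22

Elements at indices 2..7: 8, 21, 11, 17, 22, 10
max(8, 21, 11, 17, 22, 10) = 22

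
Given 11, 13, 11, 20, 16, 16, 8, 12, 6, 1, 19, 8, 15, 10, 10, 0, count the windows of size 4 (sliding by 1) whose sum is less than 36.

3

(11, 13, 11, 20) → sum 55
(13, 11, 20, 16) → sum 60
(11, 20, 16, 16) → sum 63
(20, 16, 16, 8) → sum 60
(16, 16, 8, 12) → sum 52
(16, 8, 12, 6) → sum 42
(8, 12, 6, 1) → sum 27  < 36 ✓
(12, 6, 1, 19) → sum 38
(6, 1, 19, 8) → sum 34  < 36 ✓
(1, 19, 8, 15) → sum 43
(19, 8, 15, 10) → sum 52
(8, 15, 10, 10) → sum 43
(15, 10, 10, 0) → sum 35  < 36 ✓
3 windows satisfy the condition.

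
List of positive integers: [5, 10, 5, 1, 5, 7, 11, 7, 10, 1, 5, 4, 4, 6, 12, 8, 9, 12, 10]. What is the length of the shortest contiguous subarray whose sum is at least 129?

19

add 5: running sum 5 < 129
add 10: running sum 15 < 129
add 5: running sum 20 < 129
add 1: running sum 21 < 129
add 5: running sum 26 < 129
add 7: running sum 33 < 129
add 11: running sum 44 < 129
add 7: running sum 51 < 129
add 10: running sum 61 < 129
add 1: running sum 62 < 129
add 5: running sum 67 < 129
add 4: running sum 71 < 129
add 4: running sum 75 < 129
add 6: running sum 81 < 129
add 12: running sum 93 < 129
add 8: running sum 101 < 129
add 9: running sum 110 < 129
add 12: running sum 122 < 129
add 10: shortest ending here [5, 10, 5, 1, 5, 7, 11, 7, 10, 1, 5, 4, 4, 6, 12, 8, 9, 12, 10] sum 132, len 19
Shortest qualifying length: 19.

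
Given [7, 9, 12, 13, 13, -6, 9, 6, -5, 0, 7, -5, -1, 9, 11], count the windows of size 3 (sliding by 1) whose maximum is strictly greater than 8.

9

[7, 9, 12] → max 12  > 8 ✓
[9, 12, 13] → max 13  > 8 ✓
[12, 13, 13] → max 13  > 8 ✓
[13, 13, -6] → max 13  > 8 ✓
[13, -6, 9] → max 13  > 8 ✓
[-6, 9, 6] → max 9  > 8 ✓
[9, 6, -5] → max 9  > 8 ✓
[6, -5, 0] → max 6
[-5, 0, 7] → max 7
[0, 7, -5] → max 7
[7, -5, -1] → max 7
[-5, -1, 9] → max 9  > 8 ✓
[-1, 9, 11] → max 11  > 8 ✓
9 windows satisfy the condition.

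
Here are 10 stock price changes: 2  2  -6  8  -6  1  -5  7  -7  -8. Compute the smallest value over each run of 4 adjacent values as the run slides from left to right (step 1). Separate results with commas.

-6, -6, -6, -6, -6, -7, -8

(2, 2, -6, 8) → min -6
(2, -6, 8, -6) → min -6
(-6, 8, -6, 1) → min -6
(8, -6, 1, -5) → min -6
(-6, 1, -5, 7) → min -6
(1, -5, 7, -7) → min -7
(-5, 7, -7, -8) → min -8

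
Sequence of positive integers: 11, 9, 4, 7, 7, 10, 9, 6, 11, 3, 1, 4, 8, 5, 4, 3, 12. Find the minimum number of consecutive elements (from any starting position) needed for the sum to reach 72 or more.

add 11: running sum 11 < 72
add 9: running sum 20 < 72
add 4: running sum 24 < 72
add 7: running sum 31 < 72
add 7: running sum 38 < 72
add 10: running sum 48 < 72
add 9: running sum 57 < 72
add 6: running sum 63 < 72
add 11: shortest ending here [11, 9, 4, 7, 7, 10, 9, 6, 11] sum 74, len 9
add 3: shortest ending here [11, 9, 4, 7, 7, 10, 9, 6, 11, 3] sum 77, len 10
add 1: shortest ending here [11, 9, 4, 7, 7, 10, 9, 6, 11, 3, 1] sum 78, len 11
add 4: shortest ending here [11, 9, 4, 7, 7, 10, 9, 6, 11, 3, 1, 4] sum 82, len 12
add 8: shortest ending here [9, 4, 7, 7, 10, 9, 6, 11, 3, 1, 4, 8] sum 79, len 12
add 5: shortest ending here [4, 7, 7, 10, 9, 6, 11, 3, 1, 4, 8, 5] sum 75, len 12
add 4: shortest ending here [7, 7, 10, 9, 6, 11, 3, 1, 4, 8, 5, 4] sum 75, len 12
add 3: shortest ending here [7, 7, 10, 9, 6, 11, 3, 1, 4, 8, 5, 4, 3] sum 78, len 13
add 12: shortest ending here [10, 9, 6, 11, 3, 1, 4, 8, 5, 4, 3, 12] sum 76, len 12
Shortest qualifying length: 9.

9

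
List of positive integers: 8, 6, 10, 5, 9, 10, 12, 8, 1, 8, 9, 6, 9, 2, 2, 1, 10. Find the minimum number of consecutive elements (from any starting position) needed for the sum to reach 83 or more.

add 8: running sum 8 < 83
add 6: running sum 14 < 83
add 10: running sum 24 < 83
add 5: running sum 29 < 83
add 9: running sum 38 < 83
add 10: running sum 48 < 83
add 12: running sum 60 < 83
add 8: running sum 68 < 83
add 1: running sum 69 < 83
add 8: running sum 77 < 83
add 9: shortest ending here [8, 6, 10, 5, 9, 10, 12, 8, 1, 8, 9] sum 86, len 11
add 6: shortest ending here [6, 10, 5, 9, 10, 12, 8, 1, 8, 9, 6] sum 84, len 11
add 9: shortest ending here [10, 5, 9, 10, 12, 8, 1, 8, 9, 6, 9] sum 87, len 11
add 2: shortest ending here [10, 5, 9, 10, 12, 8, 1, 8, 9, 6, 9, 2] sum 89, len 12
add 2: shortest ending here [10, 5, 9, 10, 12, 8, 1, 8, 9, 6, 9, 2, 2] sum 91, len 13
add 1: shortest ending here [10, 5, 9, 10, 12, 8, 1, 8, 9, 6, 9, 2, 2, 1] sum 92, len 14
add 10: shortest ending here [9, 10, 12, 8, 1, 8, 9, 6, 9, 2, 2, 1, 10] sum 87, len 13
Shortest qualifying length: 11.

11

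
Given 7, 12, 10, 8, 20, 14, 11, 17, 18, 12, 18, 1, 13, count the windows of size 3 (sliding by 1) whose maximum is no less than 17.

(7, 12, 10) → max 12
(12, 10, 8) → max 12
(10, 8, 20) → max 20  ≥ 17 ✓
(8, 20, 14) → max 20  ≥ 17 ✓
(20, 14, 11) → max 20  ≥ 17 ✓
(14, 11, 17) → max 17  ≥ 17 ✓
(11, 17, 18) → max 18  ≥ 17 ✓
(17, 18, 12) → max 18  ≥ 17 ✓
(18, 12, 18) → max 18  ≥ 17 ✓
(12, 18, 1) → max 18  ≥ 17 ✓
(18, 1, 13) → max 18  ≥ 17 ✓
9 windows satisfy the condition.

9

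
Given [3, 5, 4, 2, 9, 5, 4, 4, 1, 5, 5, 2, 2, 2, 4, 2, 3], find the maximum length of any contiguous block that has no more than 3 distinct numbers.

7

Extend right; when distinct count exceeds 3, shrink from the left:
[3] 1 distinct, len 1
[3, 5] 2 distinct, len 2
[3, 5, 4] 3 distinct, len 3
[5, 4, 2] 3 distinct, len 3
[4, 2, 9] 3 distinct, len 3
[2, 9, 5] 3 distinct, len 3
[9, 5, 4] 3 distinct, len 3
[9, 5, 4, 4] 3 distinct, len 4
[5, 4, 4, 1] 3 distinct, len 4
[5, 4, 4, 1, 5] 3 distinct, len 5
[5, 4, 4, 1, 5, 5] 3 distinct, len 6
[1, 5, 5, 2] 3 distinct, len 4
[1, 5, 5, 2, 2] 3 distinct, len 5
[1, 5, 5, 2, 2, 2] 3 distinct, len 6
[5, 5, 2, 2, 2, 4] 3 distinct, len 6
[5, 5, 2, 2, 2, 4, 2] 3 distinct, len 7
[2, 2, 2, 4, 2, 3] 3 distinct, len 6
Longest length with ≤3 distinct: 7.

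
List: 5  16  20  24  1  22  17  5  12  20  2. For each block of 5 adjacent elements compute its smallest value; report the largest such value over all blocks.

5

(5, 16, 20, 24, 1) → min 1
(16, 20, 24, 1, 22) → min 1
(20, 24, 1, 22, 17) → min 1
(24, 1, 22, 17, 5) → min 1
(1, 22, 17, 5, 12) → min 1
(22, 17, 5, 12, 20) → min 5
(17, 5, 12, 20, 2) → min 2
Largest of these is 5.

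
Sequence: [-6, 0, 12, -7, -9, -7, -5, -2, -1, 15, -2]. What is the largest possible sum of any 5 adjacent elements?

(-6, 0, 12, -7, -9) → sum -10
(0, 12, -7, -9, -7) → sum -11
(12, -7, -9, -7, -5) → sum -16
(-7, -9, -7, -5, -2) → sum -30
(-9, -7, -5, -2, -1) → sum -24
(-7, -5, -2, -1, 15) → sum 0
(-5, -2, -1, 15, -2) → sum 5
Largest of these is 5.

5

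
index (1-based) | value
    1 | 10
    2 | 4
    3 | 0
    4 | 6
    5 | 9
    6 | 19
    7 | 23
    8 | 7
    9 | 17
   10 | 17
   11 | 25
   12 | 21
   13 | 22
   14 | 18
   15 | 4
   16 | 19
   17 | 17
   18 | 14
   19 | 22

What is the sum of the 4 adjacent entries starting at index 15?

54

Elements at indices 15..18: 4, 19, 17, 14
sum(4, 19, 17, 14) = 54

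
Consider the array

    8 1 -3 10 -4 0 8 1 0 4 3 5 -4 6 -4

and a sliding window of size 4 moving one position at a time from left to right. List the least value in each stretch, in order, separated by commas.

[8, 1, -3, 10] → min -3
[1, -3, 10, -4] → min -4
[-3, 10, -4, 0] → min -4
[10, -4, 0, 8] → min -4
[-4, 0, 8, 1] → min -4
[0, 8, 1, 0] → min 0
[8, 1, 0, 4] → min 0
[1, 0, 4, 3] → min 0
[0, 4, 3, 5] → min 0
[4, 3, 5, -4] → min -4
[3, 5, -4, 6] → min -4
[5, -4, 6, -4] → min -4

-3, -4, -4, -4, -4, 0, 0, 0, 0, -4, -4, -4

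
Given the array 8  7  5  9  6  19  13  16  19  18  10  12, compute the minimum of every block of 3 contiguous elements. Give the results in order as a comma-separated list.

5, 5, 5, 6, 6, 13, 13, 16, 10, 10

8 7 5 → min 5
7 5 9 → min 5
5 9 6 → min 5
9 6 19 → min 6
6 19 13 → min 6
19 13 16 → min 13
13 16 19 → min 13
16 19 18 → min 16
19 18 10 → min 10
18 10 12 → min 10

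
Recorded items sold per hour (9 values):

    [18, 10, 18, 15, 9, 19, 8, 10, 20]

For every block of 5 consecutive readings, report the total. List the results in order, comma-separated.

18 10 18 15 9 → sum 70
10 18 15 9 19 → sum 71
18 15 9 19 8 → sum 69
15 9 19 8 10 → sum 61
9 19 8 10 20 → sum 66

70, 71, 69, 61, 66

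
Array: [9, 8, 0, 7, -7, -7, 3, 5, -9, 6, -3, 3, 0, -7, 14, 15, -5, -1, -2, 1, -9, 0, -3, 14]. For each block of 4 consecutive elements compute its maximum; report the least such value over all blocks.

9 8 0 7 → max 9
8 0 7 -7 → max 8
0 7 -7 -7 → max 7
7 -7 -7 3 → max 7
-7 -7 3 5 → max 5
-7 3 5 -9 → max 5
3 5 -9 6 → max 6
5 -9 6 -3 → max 6
-9 6 -3 3 → max 6
6 -3 3 0 → max 6
-3 3 0 -7 → max 3
3 0 -7 14 → max 14
0 -7 14 15 → max 15
-7 14 15 -5 → max 15
14 15 -5 -1 → max 15
15 -5 -1 -2 → max 15
-5 -1 -2 1 → max 1
-1 -2 1 -9 → max 1
-2 1 -9 0 → max 1
1 -9 0 -3 → max 1
-9 0 -3 14 → max 14
Least of these is 1.

1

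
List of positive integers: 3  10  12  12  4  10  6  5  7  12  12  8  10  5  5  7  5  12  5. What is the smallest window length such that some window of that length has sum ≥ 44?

Extend right; whenever the sum reaches 44, record the length and shrink from the left:
add 3: running sum 3 < 44
add 10: running sum 13 < 44
add 12: running sum 25 < 44
add 12: running sum 37 < 44
add 4: running sum 41 < 44
end 5: [10, 12, 12, 4, 10] sum 48, len 5
end 6: [12, 12, 4, 10, 6] sum 44, len 5
end 7: [12, 12, 4, 10, 6, 5] sum 49, len 6
end 8: [12, 4, 10, 6, 5, 7] sum 44, len 6
end 9: [4, 10, 6, 5, 7, 12] sum 44, len 6
end 10: [10, 6, 5, 7, 12, 12] sum 52, len 6
end 11: [5, 7, 12, 12, 8] sum 44, len 5
end 12: [7, 12, 12, 8, 10] sum 49, len 5
end 13: [12, 12, 8, 10, 5] sum 47, len 5
end 14: [12, 12, 8, 10, 5, 5] sum 52, len 6
end 15: [12, 8, 10, 5, 5, 7] sum 47, len 6
end 16: [12, 8, 10, 5, 5, 7, 5] sum 52, len 7
end 17: [10, 5, 5, 7, 5, 12] sum 44, len 6
end 18: [10, 5, 5, 7, 5, 12, 5] sum 49, len 7
Shortest qualifying length: 5.

5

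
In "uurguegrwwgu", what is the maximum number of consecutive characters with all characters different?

add u: [u] len 1
add u (repeat u, move left end past it): [u] len 1
add r: [u, r] len 2
add g: [u, r, g] len 3
add u (repeat u, move left end past it): [r, g, u] len 3
add e: [r, g, u, e] len 4
add g (repeat g, move left end past it): [u, e, g] len 3
add r: [u, e, g, r] len 4
add w: [u, e, g, r, w] len 5
add w (repeat w, move left end past it): [w] len 1
add g: [w, g] len 2
add u: [w, g, u] len 3
Longest all-distinct length: 5.

5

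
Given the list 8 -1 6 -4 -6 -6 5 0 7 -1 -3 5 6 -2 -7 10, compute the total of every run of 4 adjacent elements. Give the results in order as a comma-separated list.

9, -5, -10, -11, -7, 6, 11, 3, 8, 7, 6, 2, 7

[8, -1, 6, -4] → sum 9
[-1, 6, -4, -6] → sum -5
[6, -4, -6, -6] → sum -10
[-4, -6, -6, 5] → sum -11
[-6, -6, 5, 0] → sum -7
[-6, 5, 0, 7] → sum 6
[5, 0, 7, -1] → sum 11
[0, 7, -1, -3] → sum 3
[7, -1, -3, 5] → sum 8
[-1, -3, 5, 6] → sum 7
[-3, 5, 6, -2] → sum 6
[5, 6, -2, -7] → sum 2
[6, -2, -7, 10] → sum 7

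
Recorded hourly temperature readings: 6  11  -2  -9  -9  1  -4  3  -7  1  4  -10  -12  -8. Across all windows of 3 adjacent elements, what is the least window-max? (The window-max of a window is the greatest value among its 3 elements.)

(6, 11, -2) → max 11
(11, -2, -9) → max 11
(-2, -9, -9) → max -2
(-9, -9, 1) → max 1
(-9, 1, -4) → max 1
(1, -4, 3) → max 3
(-4, 3, -7) → max 3
(3, -7, 1) → max 3
(-7, 1, 4) → max 4
(1, 4, -10) → max 4
(4, -10, -12) → max 4
(-10, -12, -8) → max -8
Least of these is -8.

-8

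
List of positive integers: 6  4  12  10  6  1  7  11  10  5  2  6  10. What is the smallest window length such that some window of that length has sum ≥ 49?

7

Extend right; whenever the sum reaches 49, record the length and shrink from the left:
add 6: running sum 6 < 49
add 4: running sum 10 < 49
add 12: running sum 22 < 49
add 10: running sum 32 < 49
add 6: running sum 38 < 49
add 1: running sum 39 < 49
add 7: running sum 46 < 49
add 11: shortest ending here [4, 12, 10, 6, 1, 7, 11] sum 51, len 7
add 10: shortest ending here [12, 10, 6, 1, 7, 11, 10] sum 57, len 7
add 5: shortest ending here [10, 6, 1, 7, 11, 10, 5] sum 50, len 7
add 2: shortest ending here [10, 6, 1, 7, 11, 10, 5, 2] sum 52, len 8
add 6: shortest ending here [10, 6, 1, 7, 11, 10, 5, 2, 6] sum 58, len 9
add 10: shortest ending here [7, 11, 10, 5, 2, 6, 10] sum 51, len 7
Shortest qualifying length: 7.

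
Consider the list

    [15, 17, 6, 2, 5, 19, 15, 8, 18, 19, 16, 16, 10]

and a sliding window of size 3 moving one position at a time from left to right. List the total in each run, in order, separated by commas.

38, 25, 13, 26, 39, 42, 41, 45, 53, 51, 42

[15, 17, 6] → sum 38
[17, 6, 2] → sum 25
[6, 2, 5] → sum 13
[2, 5, 19] → sum 26
[5, 19, 15] → sum 39
[19, 15, 8] → sum 42
[15, 8, 18] → sum 41
[8, 18, 19] → sum 45
[18, 19, 16] → sum 53
[19, 16, 16] → sum 51
[16, 16, 10] → sum 42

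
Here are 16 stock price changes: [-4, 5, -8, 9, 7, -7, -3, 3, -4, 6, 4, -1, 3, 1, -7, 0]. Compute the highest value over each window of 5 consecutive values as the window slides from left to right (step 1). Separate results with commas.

[-4, 5, -8, 9, 7] → max 9
[5, -8, 9, 7, -7] → max 9
[-8, 9, 7, -7, -3] → max 9
[9, 7, -7, -3, 3] → max 9
[7, -7, -3, 3, -4] → max 7
[-7, -3, 3, -4, 6] → max 6
[-3, 3, -4, 6, 4] → max 6
[3, -4, 6, 4, -1] → max 6
[-4, 6, 4, -1, 3] → max 6
[6, 4, -1, 3, 1] → max 6
[4, -1, 3, 1, -7] → max 4
[-1, 3, 1, -7, 0] → max 3

9, 9, 9, 9, 7, 6, 6, 6, 6, 6, 4, 3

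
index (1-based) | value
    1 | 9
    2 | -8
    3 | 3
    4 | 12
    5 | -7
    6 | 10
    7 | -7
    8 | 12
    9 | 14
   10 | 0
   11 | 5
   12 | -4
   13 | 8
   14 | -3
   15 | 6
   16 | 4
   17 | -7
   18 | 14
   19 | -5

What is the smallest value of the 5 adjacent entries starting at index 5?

Elements at indices 5..9: -7, 10, -7, 12, 14
min(-7, 10, -7, 12, 14) = -7

-7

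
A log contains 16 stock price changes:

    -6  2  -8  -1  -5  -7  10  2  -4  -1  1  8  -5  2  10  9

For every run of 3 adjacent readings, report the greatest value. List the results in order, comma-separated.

(-6, 2, -8) → max 2
(2, -8, -1) → max 2
(-8, -1, -5) → max -1
(-1, -5, -7) → max -1
(-5, -7, 10) → max 10
(-7, 10, 2) → max 10
(10, 2, -4) → max 10
(2, -4, -1) → max 2
(-4, -1, 1) → max 1
(-1, 1, 8) → max 8
(1, 8, -5) → max 8
(8, -5, 2) → max 8
(-5, 2, 10) → max 10
(2, 10, 9) → max 10

2, 2, -1, -1, 10, 10, 10, 2, 1, 8, 8, 8, 10, 10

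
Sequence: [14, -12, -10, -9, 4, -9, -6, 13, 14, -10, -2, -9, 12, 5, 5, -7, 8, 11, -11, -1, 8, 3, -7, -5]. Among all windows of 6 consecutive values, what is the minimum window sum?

-42

[14, -12, -10, -9, 4, -9] → sum -22
[-12, -10, -9, 4, -9, -6] → sum -42
[-10, -9, 4, -9, -6, 13] → sum -17
[-9, 4, -9, -6, 13, 14] → sum 7
[4, -9, -6, 13, 14, -10] → sum 6
[-9, -6, 13, 14, -10, -2] → sum 0
[-6, 13, 14, -10, -2, -9] → sum 0
[13, 14, -10, -2, -9, 12] → sum 18
[14, -10, -2, -9, 12, 5] → sum 10
[-10, -2, -9, 12, 5, 5] → sum 1
[-2, -9, 12, 5, 5, -7] → sum 4
[-9, 12, 5, 5, -7, 8] → sum 14
[12, 5, 5, -7, 8, 11] → sum 34
[5, 5, -7, 8, 11, -11] → sum 11
[5, -7, 8, 11, -11, -1] → sum 5
[-7, 8, 11, -11, -1, 8] → sum 8
[8, 11, -11, -1, 8, 3] → sum 18
[11, -11, -1, 8, 3, -7] → sum 3
[-11, -1, 8, 3, -7, -5] → sum -13
Minimum of these is -42.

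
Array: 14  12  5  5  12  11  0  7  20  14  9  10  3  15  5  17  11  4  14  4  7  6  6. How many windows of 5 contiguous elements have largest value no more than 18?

14 12 5 5 12 → max 14  ≤ 18 ✓
12 5 5 12 11 → max 12  ≤ 18 ✓
5 5 12 11 0 → max 12  ≤ 18 ✓
5 12 11 0 7 → max 12  ≤ 18 ✓
12 11 0 7 20 → max 20
11 0 7 20 14 → max 20
0 7 20 14 9 → max 20
7 20 14 9 10 → max 20
20 14 9 10 3 → max 20
14 9 10 3 15 → max 15  ≤ 18 ✓
9 10 3 15 5 → max 15  ≤ 18 ✓
10 3 15 5 17 → max 17  ≤ 18 ✓
3 15 5 17 11 → max 17  ≤ 18 ✓
15 5 17 11 4 → max 17  ≤ 18 ✓
5 17 11 4 14 → max 17  ≤ 18 ✓
17 11 4 14 4 → max 17  ≤ 18 ✓
11 4 14 4 7 → max 14  ≤ 18 ✓
4 14 4 7 6 → max 14  ≤ 18 ✓
14 4 7 6 6 → max 14  ≤ 18 ✓
14 windows satisfy the condition.

14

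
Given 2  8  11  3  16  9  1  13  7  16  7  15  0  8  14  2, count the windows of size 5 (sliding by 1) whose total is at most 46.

10

2 8 11 3 16 → sum 40  ≤ 46 ✓
8 11 3 16 9 → sum 47
11 3 16 9 1 → sum 40  ≤ 46 ✓
3 16 9 1 13 → sum 42  ≤ 46 ✓
16 9 1 13 7 → sum 46  ≤ 46 ✓
9 1 13 7 16 → sum 46  ≤ 46 ✓
1 13 7 16 7 → sum 44  ≤ 46 ✓
13 7 16 7 15 → sum 58
7 16 7 15 0 → sum 45  ≤ 46 ✓
16 7 15 0 8 → sum 46  ≤ 46 ✓
7 15 0 8 14 → sum 44  ≤ 46 ✓
15 0 8 14 2 → sum 39  ≤ 46 ✓
10 windows satisfy the condition.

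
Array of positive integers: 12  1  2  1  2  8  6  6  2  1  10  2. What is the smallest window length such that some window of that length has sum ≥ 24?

add 12: running sum 12 < 24
add 1: running sum 13 < 24
add 2: running sum 15 < 24
add 1: running sum 16 < 24
add 2: running sum 18 < 24
add 8: shortest ending here [12, 1, 2, 1, 2, 8] sum 26, len 6
add 6: shortest ending here [12, 1, 2, 1, 2, 8, 6] sum 32, len 7
add 6: shortest ending here [2, 1, 2, 8, 6, 6] sum 25, len 6
add 2: shortest ending here [2, 8, 6, 6, 2] sum 24, len 5
add 1: shortest ending here [2, 8, 6, 6, 2, 1] sum 25, len 6
add 10: shortest ending here [6, 6, 2, 1, 10] sum 25, len 5
add 2: shortest ending here [6, 6, 2, 1, 10, 2] sum 27, len 6
Shortest qualifying length: 5.

5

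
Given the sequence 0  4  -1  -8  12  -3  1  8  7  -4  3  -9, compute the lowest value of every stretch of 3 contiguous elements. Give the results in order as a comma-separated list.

-1, -8, -8, -8, -3, -3, 1, -4, -4, -9

[0, 4, -1] → min -1
[4, -1, -8] → min -8
[-1, -8, 12] → min -8
[-8, 12, -3] → min -8
[12, -3, 1] → min -3
[-3, 1, 8] → min -3
[1, 8, 7] → min 1
[8, 7, -4] → min -4
[7, -4, 3] → min -4
[-4, 3, -9] → min -9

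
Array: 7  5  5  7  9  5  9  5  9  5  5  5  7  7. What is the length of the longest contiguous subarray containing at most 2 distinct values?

[7] 1 distinct, len 1
[7, 5] 2 distinct, len 2
[7, 5, 5] 2 distinct, len 3
[7, 5, 5, 7] 2 distinct, len 4
[7, 9] 2 distinct, len 2
[9, 5] 2 distinct, len 2
[9, 5, 9] 2 distinct, len 3
[9, 5, 9, 5] 2 distinct, len 4
[9, 5, 9, 5, 9] 2 distinct, len 5
[9, 5, 9, 5, 9, 5] 2 distinct, len 6
[9, 5, 9, 5, 9, 5, 5] 2 distinct, len 7
[9, 5, 9, 5, 9, 5, 5, 5] 2 distinct, len 8
[5, 5, 5, 7] 2 distinct, len 4
[5, 5, 5, 7, 7] 2 distinct, len 5
Longest length with ≤2 distinct: 8.

8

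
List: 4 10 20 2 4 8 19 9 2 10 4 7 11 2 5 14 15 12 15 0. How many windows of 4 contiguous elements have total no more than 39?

(4, 10, 20, 2) → sum 36  ≤ 39 ✓
(10, 20, 2, 4) → sum 36  ≤ 39 ✓
(20, 2, 4, 8) → sum 34  ≤ 39 ✓
(2, 4, 8, 19) → sum 33  ≤ 39 ✓
(4, 8, 19, 9) → sum 40
(8, 19, 9, 2) → sum 38  ≤ 39 ✓
(19, 9, 2, 10) → sum 40
(9, 2, 10, 4) → sum 25  ≤ 39 ✓
(2, 10, 4, 7) → sum 23  ≤ 39 ✓
(10, 4, 7, 11) → sum 32  ≤ 39 ✓
(4, 7, 11, 2) → sum 24  ≤ 39 ✓
(7, 11, 2, 5) → sum 25  ≤ 39 ✓
(11, 2, 5, 14) → sum 32  ≤ 39 ✓
(2, 5, 14, 15) → sum 36  ≤ 39 ✓
(5, 14, 15, 12) → sum 46
(14, 15, 12, 15) → sum 56
(15, 12, 15, 0) → sum 42
12 windows satisfy the condition.

12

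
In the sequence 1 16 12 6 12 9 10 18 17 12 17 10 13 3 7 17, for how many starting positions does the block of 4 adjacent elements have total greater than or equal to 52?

5

(1, 16, 12, 6) → sum 35
(16, 12, 6, 12) → sum 46
(12, 6, 12, 9) → sum 39
(6, 12, 9, 10) → sum 37
(12, 9, 10, 18) → sum 49
(9, 10, 18, 17) → sum 54  ≥ 52 ✓
(10, 18, 17, 12) → sum 57  ≥ 52 ✓
(18, 17, 12, 17) → sum 64  ≥ 52 ✓
(17, 12, 17, 10) → sum 56  ≥ 52 ✓
(12, 17, 10, 13) → sum 52  ≥ 52 ✓
(17, 10, 13, 3) → sum 43
(10, 13, 3, 7) → sum 33
(13, 3, 7, 17) → sum 40
5 windows satisfy the condition.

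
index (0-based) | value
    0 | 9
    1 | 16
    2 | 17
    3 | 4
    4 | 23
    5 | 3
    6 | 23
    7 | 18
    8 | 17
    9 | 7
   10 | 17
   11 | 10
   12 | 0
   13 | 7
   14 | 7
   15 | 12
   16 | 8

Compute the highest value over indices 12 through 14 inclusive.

7

Elements at indices 12..14: 0, 7, 7
max(0, 7, 7) = 7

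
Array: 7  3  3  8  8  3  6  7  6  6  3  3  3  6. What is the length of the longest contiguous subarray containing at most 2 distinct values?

6

Extend right; when distinct count exceeds 2, shrink from the left:
[7] 1 distinct, len 1
[7, 3] 2 distinct, len 2
[7, 3, 3] 2 distinct, len 3
[3, 3, 8] 2 distinct, len 3
[3, 3, 8, 8] 2 distinct, len 4
[3, 3, 8, 8, 3] 2 distinct, len 5
[3, 6] 2 distinct, len 2
[6, 7] 2 distinct, len 2
[6, 7, 6] 2 distinct, len 3
[6, 7, 6, 6] 2 distinct, len 4
[6, 6, 3] 2 distinct, len 3
[6, 6, 3, 3] 2 distinct, len 4
[6, 6, 3, 3, 3] 2 distinct, len 5
[6, 6, 3, 3, 3, 6] 2 distinct, len 6
Longest length with ≤2 distinct: 6.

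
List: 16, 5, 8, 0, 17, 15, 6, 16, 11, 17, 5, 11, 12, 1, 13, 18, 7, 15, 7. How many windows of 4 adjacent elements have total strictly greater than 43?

9

(16, 5, 8, 0) → sum 29
(5, 8, 0, 17) → sum 30
(8, 0, 17, 15) → sum 40
(0, 17, 15, 6) → sum 38
(17, 15, 6, 16) → sum 54  > 43 ✓
(15, 6, 16, 11) → sum 48  > 43 ✓
(6, 16, 11, 17) → sum 50  > 43 ✓
(16, 11, 17, 5) → sum 49  > 43 ✓
(11, 17, 5, 11) → sum 44  > 43 ✓
(17, 5, 11, 12) → sum 45  > 43 ✓
(5, 11, 12, 1) → sum 29
(11, 12, 1, 13) → sum 37
(12, 1, 13, 18) → sum 44  > 43 ✓
(1, 13, 18, 7) → sum 39
(13, 18, 7, 15) → sum 53  > 43 ✓
(18, 7, 15, 7) → sum 47  > 43 ✓
9 windows satisfy the condition.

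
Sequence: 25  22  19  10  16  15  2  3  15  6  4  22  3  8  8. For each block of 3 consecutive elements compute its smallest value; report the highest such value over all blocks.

[25, 22, 19] → min 19
[22, 19, 10] → min 10
[19, 10, 16] → min 10
[10, 16, 15] → min 10
[16, 15, 2] → min 2
[15, 2, 3] → min 2
[2, 3, 15] → min 2
[3, 15, 6] → min 3
[15, 6, 4] → min 4
[6, 4, 22] → min 4
[4, 22, 3] → min 3
[22, 3, 8] → min 3
[3, 8, 8] → min 3
Highest of these is 19.

19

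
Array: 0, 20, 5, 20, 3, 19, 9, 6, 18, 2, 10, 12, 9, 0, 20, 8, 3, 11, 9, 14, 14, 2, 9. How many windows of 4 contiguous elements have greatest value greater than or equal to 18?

13

0 20 5 20 → max 20  ≥ 18 ✓
20 5 20 3 → max 20  ≥ 18 ✓
5 20 3 19 → max 20  ≥ 18 ✓
20 3 19 9 → max 20  ≥ 18 ✓
3 19 9 6 → max 19  ≥ 18 ✓
19 9 6 18 → max 19  ≥ 18 ✓
9 6 18 2 → max 18  ≥ 18 ✓
6 18 2 10 → max 18  ≥ 18 ✓
18 2 10 12 → max 18  ≥ 18 ✓
2 10 12 9 → max 12
10 12 9 0 → max 12
12 9 0 20 → max 20  ≥ 18 ✓
9 0 20 8 → max 20  ≥ 18 ✓
0 20 8 3 → max 20  ≥ 18 ✓
20 8 3 11 → max 20  ≥ 18 ✓
8 3 11 9 → max 11
3 11 9 14 → max 14
11 9 14 14 → max 14
9 14 14 2 → max 14
14 14 2 9 → max 14
13 windows satisfy the condition.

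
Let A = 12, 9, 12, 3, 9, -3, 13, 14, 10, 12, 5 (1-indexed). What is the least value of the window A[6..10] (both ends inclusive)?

-3

Elements at indices 6..10: -3, 13, 14, 10, 12
min(-3, 13, 14, 10, 12) = -3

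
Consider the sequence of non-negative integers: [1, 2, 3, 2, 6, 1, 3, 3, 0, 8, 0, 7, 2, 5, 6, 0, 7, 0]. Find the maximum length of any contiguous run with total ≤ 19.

7

add 1: [1] sum 1, len 1
add 2: [1, 2] sum 3, len 2
add 3: [1, 2, 3] sum 6, len 3
add 2: [1, 2, 3, 2] sum 8, len 4
add 6: [1, 2, 3, 2, 6] sum 14, len 5
add 1: [1, 2, 3, 2, 6, 1] sum 15, len 6
add 3: [1, 2, 3, 2, 6, 1, 3] sum 18, len 7
add 3: [3, 2, 6, 1, 3, 3] sum 18, len 6
add 0: [3, 2, 6, 1, 3, 3, 0] sum 18, len 7
add 8: [1, 3, 3, 0, 8] sum 15, len 5
add 0: [1, 3, 3, 0, 8, 0] sum 15, len 6
add 7: [3, 0, 8, 0, 7] sum 18, len 5
add 2: [0, 8, 0, 7, 2] sum 17, len 5
add 5: [0, 7, 2, 5] sum 14, len 4
add 6: [2, 5, 6] sum 13, len 3
add 0: [2, 5, 6, 0] sum 13, len 4
add 7: [5, 6, 0, 7] sum 18, len 4
add 0: [5, 6, 0, 7, 0] sum 18, len 5
Longest length seen: 7.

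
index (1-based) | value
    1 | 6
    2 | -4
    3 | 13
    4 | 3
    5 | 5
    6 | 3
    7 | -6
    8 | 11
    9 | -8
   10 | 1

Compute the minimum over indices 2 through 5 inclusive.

Elements at indices 2..5: -4, 13, 3, 5
min(-4, 13, 3, 5) = -4

-4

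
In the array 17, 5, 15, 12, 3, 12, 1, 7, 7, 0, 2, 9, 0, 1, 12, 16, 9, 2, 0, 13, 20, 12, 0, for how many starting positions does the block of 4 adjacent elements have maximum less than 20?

17

[17, 5, 15, 12] → max 17  < 20 ✓
[5, 15, 12, 3] → max 15  < 20 ✓
[15, 12, 3, 12] → max 15  < 20 ✓
[12, 3, 12, 1] → max 12  < 20 ✓
[3, 12, 1, 7] → max 12  < 20 ✓
[12, 1, 7, 7] → max 12  < 20 ✓
[1, 7, 7, 0] → max 7  < 20 ✓
[7, 7, 0, 2] → max 7  < 20 ✓
[7, 0, 2, 9] → max 9  < 20 ✓
[0, 2, 9, 0] → max 9  < 20 ✓
[2, 9, 0, 1] → max 9  < 20 ✓
[9, 0, 1, 12] → max 12  < 20 ✓
[0, 1, 12, 16] → max 16  < 20 ✓
[1, 12, 16, 9] → max 16  < 20 ✓
[12, 16, 9, 2] → max 16  < 20 ✓
[16, 9, 2, 0] → max 16  < 20 ✓
[9, 2, 0, 13] → max 13  < 20 ✓
[2, 0, 13, 20] → max 20
[0, 13, 20, 12] → max 20
[13, 20, 12, 0] → max 20
17 windows satisfy the condition.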